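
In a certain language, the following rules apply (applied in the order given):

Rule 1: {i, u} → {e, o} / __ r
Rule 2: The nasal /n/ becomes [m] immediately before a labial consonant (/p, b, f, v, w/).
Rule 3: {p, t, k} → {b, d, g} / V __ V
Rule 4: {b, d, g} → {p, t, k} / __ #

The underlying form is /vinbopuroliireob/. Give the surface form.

vimboboroliereop

Rule 1 (pre-rhotic lowering): /u/ is a high vowel immediately before /r/, so it lowers to [o]. /i/ is a high vowel immediately before /r/, so it lowers to [e]. /vinbopuroliireob/ → vinboporoliereob.
Rule 2 (nasal place assimilation): /n/ precedes the labial consonant /b/, so it assimilates in place to [m]. /vinboporoliereob/ → vimboporoliereob.
Rule 3 (intervocalic voicing): /p/ is a voiceless stop between vowels /o/ and /o/, so it voices to [b]. /vimboporoliereob/ → vimboboroliereob.
Rule 4 (final devoicing): /b/ is a voiced stop in word-final position, so it devoices to [p]. /vimboboroliereob/ → vimboboroliereop.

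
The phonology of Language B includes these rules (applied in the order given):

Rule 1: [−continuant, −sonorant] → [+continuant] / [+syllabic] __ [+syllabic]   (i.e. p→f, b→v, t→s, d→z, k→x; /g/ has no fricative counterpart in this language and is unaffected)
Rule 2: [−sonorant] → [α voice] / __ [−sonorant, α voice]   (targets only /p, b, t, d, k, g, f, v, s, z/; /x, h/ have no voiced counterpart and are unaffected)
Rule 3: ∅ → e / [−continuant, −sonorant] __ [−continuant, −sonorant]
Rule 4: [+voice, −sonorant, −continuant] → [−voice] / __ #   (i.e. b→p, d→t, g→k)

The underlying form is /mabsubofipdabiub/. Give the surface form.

Rule 1 (intervocalic spirantization): /b/ is a stop between vowels /u/ and /o/, so it spirantizes to the fricative [v]. /b/ is a stop between vowels /a/ and /i/, so it spirantizes to the fricative [v]. /mabsubofipdabiub/ → mabsuvofipdaviub.
Rule 2 (regressive voicing assimilation): /b/ precedes the voiceless obstruent /s/, so it devoices to [p] by assimilation. /p/ precedes the voiced obstruent /d/, so it voices to [b] by assimilation. /mabsuvofipdaviub/ → mapsuvofibdaviub.
Rule 3 (stop-cluster e-epenthesis): /b/ and /d/ form a stop–stop cluster, so [e] is inserted between them. /mapsuvofibdaviub/ → mapsuvofibedaviub.
Rule 4 (final devoicing): /b/ is a voiced stop in word-final position, so it devoices to [p]. /mapsuvofibedaviub/ → mapsuvofibedaviup.

mapsuvofibedaviup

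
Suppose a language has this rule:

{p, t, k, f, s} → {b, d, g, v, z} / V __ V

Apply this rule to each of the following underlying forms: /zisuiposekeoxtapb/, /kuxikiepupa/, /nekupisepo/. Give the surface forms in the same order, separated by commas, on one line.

/zisuiposekeoxtapb/: /s/ is a voiceless obstruent between vowels /i/ and /u/, so it voices to [z]. /p/ is a voiceless obstruent between vowels /i/ and /o/, so it voices to [b]. /s/ is a voiceless obstruent between vowels /o/ and /e/, so it voices to [z]. /k/ is a voiceless obstruent between vowels /e/ and /e/, so it voices to [g]. → [zizuibozegeoxtapb].
/kuxikiepupa/: /k/ is a voiceless obstruent between vowels /i/ and /i/, so it voices to [g]. /p/ is a voiceless obstruent between vowels /e/ and /u/, so it voices to [b]. /p/ is a voiceless obstruent between vowels /u/ and /a/, so it voices to [b]. → [kuxigiebuba].
/nekupisepo/: /k/ is a voiceless obstruent between vowels /e/ and /u/, so it voices to [g]. /p/ is a voiceless obstruent between vowels /u/ and /i/, so it voices to [b]. /s/ is a voiceless obstruent between vowels /i/ and /e/, so it voices to [z]. /p/ is a voiceless obstruent between vowels /e/ and /o/, so it voices to [b]. → [negubizebo].

zizuibozegeoxtapb, kuxigiebuba, negubizebo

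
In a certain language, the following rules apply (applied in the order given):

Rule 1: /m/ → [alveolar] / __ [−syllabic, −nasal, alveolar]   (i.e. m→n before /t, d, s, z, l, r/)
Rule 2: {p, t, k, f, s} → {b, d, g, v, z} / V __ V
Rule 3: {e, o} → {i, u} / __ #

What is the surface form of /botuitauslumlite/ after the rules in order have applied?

boduidauslunlidi

Rule 1 (nasal place assimilation): /m/ precedes the alveolar consonant /l/, so it assimilates in place to [n]. /botuitauslumlite/ → botuitauslunlite.
Rule 2 (intervocalic voicing): /t/ is a voiceless obstruent between vowels /o/ and /u/, so it voices to [d]. /t/ is a voiceless obstruent between vowels /i/ and /a/, so it voices to [d]. /t/ is a voiceless obstruent between vowels /i/ and /e/, so it voices to [d]. /botuitauslunlite/ → boduidauslunlide.
Rule 3 (final vowel raising): /e/ is a mid vowel in word-final position, so it raises to [i]. /boduidauslunlide/ → boduidauslunlidi.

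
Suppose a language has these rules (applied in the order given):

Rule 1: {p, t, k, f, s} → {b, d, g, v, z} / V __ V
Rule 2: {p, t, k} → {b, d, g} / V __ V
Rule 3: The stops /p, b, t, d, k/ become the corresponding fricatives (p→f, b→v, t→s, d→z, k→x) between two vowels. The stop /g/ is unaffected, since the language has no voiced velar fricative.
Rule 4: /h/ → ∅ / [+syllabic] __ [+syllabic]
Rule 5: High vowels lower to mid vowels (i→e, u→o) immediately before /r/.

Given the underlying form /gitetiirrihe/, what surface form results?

gizezierrie

Rule 1 (intervocalic voicing): /t/ is a voiceless obstruent between vowels /i/ and /e/, so it voices to [d]. /t/ is a voiceless obstruent between vowels /e/ and /i/, so it voices to [d]. /gitetiirrihe/ → gidediirrihe.
Rule 2 (intervocalic voicing): no segment meets the environment; /gidediirrihe/ is unchanged.
Rule 3 (intervocalic spirantization): /d/ is a stop between vowels /i/ and /e/, so it spirantizes to the fricative [z]. /d/ is a stop between vowels /e/ and /i/, so it spirantizes to the fricative [z]. /gidediirrihe/ → gizeziirrihe.
Rule 4 (intervocalic h-deletion): /h/ occurs between vowels /i/ and /e/, so it deletes. /gizeziirrihe/ → gizeziirrie.
Rule 5 (pre-rhotic lowering): /i/ is a high vowel immediately before /r/, so it lowers to [e]. /gizeziirrie/ → gizezierrie.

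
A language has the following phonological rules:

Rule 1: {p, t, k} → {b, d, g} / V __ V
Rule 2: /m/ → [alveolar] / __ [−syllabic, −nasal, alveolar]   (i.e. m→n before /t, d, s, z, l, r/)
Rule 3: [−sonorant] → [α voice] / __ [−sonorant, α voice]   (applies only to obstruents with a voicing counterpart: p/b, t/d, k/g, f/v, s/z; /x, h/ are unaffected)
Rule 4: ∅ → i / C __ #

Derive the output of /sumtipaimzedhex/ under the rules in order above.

suntibainzethexi

Rule 1 (intervocalic voicing): /p/ is a voiceless stop between vowels /i/ and /a/, so it voices to [b]. /sumtipaimzedhex/ → sumtibaimzedhex.
Rule 2 (nasal place assimilation): /m/ precedes the alveolar consonant /t/, so it assimilates in place to [n]. /m/ precedes the alveolar consonant /z/, so it assimilates in place to [n]. /sumtibaimzedhex/ → suntibainzedhex.
Rule 3 (regressive voicing assimilation): /d/ precedes the voiceless obstruent /h/, so it devoices to [t] by assimilation. /suntibainzedhex/ → suntibainzethex.
Rule 4 (final i-epenthesis): the form ends in the consonant /x/, so [i] is inserted word-finally. /suntibainzethex/ → suntibainzethexi.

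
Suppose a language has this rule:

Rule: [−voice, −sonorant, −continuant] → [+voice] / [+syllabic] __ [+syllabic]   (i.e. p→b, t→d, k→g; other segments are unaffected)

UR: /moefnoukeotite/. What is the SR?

/k/ is a voiceless stop between vowels /u/ and /e/, so it voices to [g].
/t/ is a voiceless stop between vowels /o/ and /i/, so it voices to [d].
/t/ is a voiceless stop between vowels /i/ and /e/, so it voices to [d].
Surface form: [moefnougeodide].

moefnougeodide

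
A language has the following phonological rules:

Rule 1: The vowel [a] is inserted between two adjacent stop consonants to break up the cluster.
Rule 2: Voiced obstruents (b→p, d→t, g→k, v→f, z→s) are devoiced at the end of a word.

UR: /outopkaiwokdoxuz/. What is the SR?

outopakaiwokadoxus

Rule 1 (stop-cluster a-epenthesis): /p/ and /k/ form a stop–stop cluster, so [a] is inserted between them. /k/ and /d/ form a stop–stop cluster, so [a] is inserted between them. /outopkaiwokdoxuz/ → outopakaiwokadoxuz.
Rule 2 (final devoicing): /z/ is a voiced obstruent in word-final position, so it devoices to [s]. /outopakaiwokadoxuz/ → outopakaiwokadoxus.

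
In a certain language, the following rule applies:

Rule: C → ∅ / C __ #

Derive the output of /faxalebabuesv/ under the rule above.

faxalebabues

/v/ is the second consonant of a word-final cluster /sv/, so it deletes.
Surface form: [faxalebabues].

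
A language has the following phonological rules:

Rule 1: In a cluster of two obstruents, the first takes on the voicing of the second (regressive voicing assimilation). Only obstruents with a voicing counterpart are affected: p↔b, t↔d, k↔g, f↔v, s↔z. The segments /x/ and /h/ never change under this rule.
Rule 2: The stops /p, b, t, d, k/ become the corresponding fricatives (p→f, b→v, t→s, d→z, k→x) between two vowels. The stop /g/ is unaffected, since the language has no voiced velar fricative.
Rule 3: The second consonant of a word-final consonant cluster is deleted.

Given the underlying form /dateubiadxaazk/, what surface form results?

Rule 1 (regressive voicing assimilation): /d/ precedes the voiceless obstruent /x/, so it devoices to [t] by assimilation. /z/ precedes the voiceless obstruent /k/, so it devoices to [s] by assimilation. /dateubiadxaazk/ → dateubiatxaask.
Rule 2 (intervocalic spirantization): /t/ is a stop between vowels /a/ and /e/, so it spirantizes to the fricative [s]. /b/ is a stop between vowels /u/ and /i/, so it spirantizes to the fricative [v]. /dateubiatxaask/ → daseuviatxaask.
Rule 3 (final cluster simplification): /k/ is the second consonant of a word-final cluster /sk/, so it deletes. /daseuviatxaask/ → daseuviatxaas.

daseuviatxaas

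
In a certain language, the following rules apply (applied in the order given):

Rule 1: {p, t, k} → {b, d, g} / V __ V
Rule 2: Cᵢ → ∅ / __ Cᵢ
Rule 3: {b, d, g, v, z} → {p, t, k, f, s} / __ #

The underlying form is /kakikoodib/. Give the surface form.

kagigoodip

Rule 1 (intervocalic voicing): /k/ is a voiceless stop between vowels /a/ and /i/, so it voices to [g]. /k/ is a voiceless stop between vowels /i/ and /o/, so it voices to [g]. /kakikoodib/ → kagigoodib.
Rule 2 (degemination): no segment meets the environment; /kagigoodib/ is unchanged.
Rule 3 (final devoicing): /b/ is a voiced obstruent in word-final position, so it devoices to [p]. /kagigoodib/ → kagigoodip.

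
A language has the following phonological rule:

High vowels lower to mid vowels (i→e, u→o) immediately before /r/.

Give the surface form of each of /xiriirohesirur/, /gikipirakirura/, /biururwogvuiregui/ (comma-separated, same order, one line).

/xiriirohesirur/: /i/ is a high vowel immediately before /r/, so it lowers to [e]. /i/ is a high vowel immediately before /r/, so it lowers to [e]. /i/ is a high vowel immediately before /r/, so it lowers to [e]. /u/ is a high vowel immediately before /r/, so it lowers to [o]. → [xerieroheseror].
/gikipirakirura/: /i/ is a high vowel immediately before /r/, so it lowers to [e]. /i/ is a high vowel immediately before /r/, so it lowers to [e]. /u/ is a high vowel immediately before /r/, so it lowers to [o]. → [gikiperakerora].
/biururwogvuiregui/: /u/ is a high vowel immediately before /r/, so it lowers to [o]. /u/ is a high vowel immediately before /r/, so it lowers to [o]. /i/ is a high vowel immediately before /r/, so it lowers to [e]. → [biororwogvueregui].

xerieroheseror, gikiperakerora, biororwogvueregui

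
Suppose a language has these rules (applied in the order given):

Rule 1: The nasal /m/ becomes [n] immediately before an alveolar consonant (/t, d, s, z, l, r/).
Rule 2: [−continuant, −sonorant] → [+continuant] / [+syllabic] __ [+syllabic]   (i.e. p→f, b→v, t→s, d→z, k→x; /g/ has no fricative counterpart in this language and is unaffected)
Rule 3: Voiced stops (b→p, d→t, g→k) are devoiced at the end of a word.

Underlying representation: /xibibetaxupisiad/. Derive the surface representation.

Rule 1 (nasal place assimilation): no segment meets the environment; /xibibetaxupisiad/ is unchanged.
Rule 2 (intervocalic spirantization): /b/ is a stop between vowels /i/ and /i/, so it spirantizes to the fricative [v]. /b/ is a stop between vowels /i/ and /e/, so it spirantizes to the fricative [v]. /t/ is a stop between vowels /e/ and /a/, so it spirantizes to the fricative [s]. /p/ is a stop between vowels /u/ and /i/, so it spirantizes to the fricative [f]. /xibibetaxupisiad/ → xivivesaxufisiad.
Rule 3 (final devoicing): /d/ is a voiced stop in word-final position, so it devoices to [t]. /xivivesaxufisiad/ → xivivesaxufisiat.

xivivesaxufisiat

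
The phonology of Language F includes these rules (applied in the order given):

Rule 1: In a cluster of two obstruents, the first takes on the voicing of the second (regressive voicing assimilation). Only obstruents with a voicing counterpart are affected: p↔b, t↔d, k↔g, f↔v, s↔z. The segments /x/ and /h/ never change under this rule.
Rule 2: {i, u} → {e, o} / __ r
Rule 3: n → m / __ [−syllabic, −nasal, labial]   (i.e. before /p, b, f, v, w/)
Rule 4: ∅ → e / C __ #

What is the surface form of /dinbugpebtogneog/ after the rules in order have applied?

dimbukpeptogneoge

Rule 1 (regressive voicing assimilation): /g/ precedes the voiceless obstruent /p/, so it devoices to [k] by assimilation. /b/ precedes the voiceless obstruent /t/, so it devoices to [p] by assimilation. /dinbugpebtogneog/ → dinbukpeptogneog.
Rule 2 (pre-rhotic lowering): no segment meets the environment; /dinbukpeptogneog/ is unchanged.
Rule 3 (nasal place assimilation): /n/ precedes the labial consonant /b/, so it assimilates in place to [m]. /dinbukpeptogneog/ → dimbukpeptogneog.
Rule 4 (final e-epenthesis): the form ends in the consonant /g/, so [e] is inserted word-finally. /dimbukpeptogneog/ → dimbukpeptogneoge.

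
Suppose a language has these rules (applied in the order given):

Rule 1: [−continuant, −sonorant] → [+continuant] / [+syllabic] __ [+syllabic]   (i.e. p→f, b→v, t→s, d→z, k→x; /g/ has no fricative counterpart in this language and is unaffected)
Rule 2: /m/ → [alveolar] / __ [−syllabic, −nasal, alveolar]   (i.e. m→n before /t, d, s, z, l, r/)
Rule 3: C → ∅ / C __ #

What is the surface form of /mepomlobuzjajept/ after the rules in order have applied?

Rule 1 (intervocalic spirantization): /p/ is a stop between vowels /e/ and /o/, so it spirantizes to the fricative [f]. /b/ is a stop between vowels /o/ and /u/, so it spirantizes to the fricative [v]. /mepomlobuzjajept/ → mefomlovuzjajept.
Rule 2 (nasal place assimilation): /m/ precedes the alveolar consonant /l/, so it assimilates in place to [n]. /mefomlovuzjajept/ → mefonlovuzjajept.
Rule 3 (final cluster simplification): /t/ is the second consonant of a word-final cluster /pt/, so it deletes. /mefonlovuzjajept/ → mefonlovuzjajep.

mefonlovuzjajep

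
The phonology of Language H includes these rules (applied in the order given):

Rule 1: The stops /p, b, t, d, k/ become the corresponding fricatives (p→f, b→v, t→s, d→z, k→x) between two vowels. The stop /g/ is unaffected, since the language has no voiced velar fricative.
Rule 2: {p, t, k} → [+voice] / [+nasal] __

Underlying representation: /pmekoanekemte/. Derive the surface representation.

Rule 1 (intervocalic spirantization): /k/ is a stop between vowels /e/ and /o/, so it spirantizes to the fricative [x]. /k/ is a stop between vowels /e/ and /e/, so it spirantizes to the fricative [x]. /pmekoanekemte/ → pmexoanexemte.
Rule 2 (post-nasal voicing): /t/ is a voiceless stop immediately after the nasal /m/, so it voices to [d]. /pmexoanexemte/ → pmexoanexemde.

pmexoanexemde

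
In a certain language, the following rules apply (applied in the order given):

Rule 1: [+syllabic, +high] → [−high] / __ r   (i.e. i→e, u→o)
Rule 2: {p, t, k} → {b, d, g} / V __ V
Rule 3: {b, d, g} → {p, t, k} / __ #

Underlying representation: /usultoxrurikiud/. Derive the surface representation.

Rule 1 (pre-rhotic lowering): /u/ is a high vowel immediately before /r/, so it lowers to [o]. /usultoxrurikiud/ → usultoxrorikiud.
Rule 2 (intervocalic voicing): /k/ is a voiceless stop between vowels /i/ and /i/, so it voices to [g]. /usultoxrorikiud/ → usultoxrorigiud.
Rule 3 (final devoicing): /d/ is a voiced stop in word-final position, so it devoices to [t]. /usultoxrorigiud/ → usultoxrorigiut.

usultoxrorigiut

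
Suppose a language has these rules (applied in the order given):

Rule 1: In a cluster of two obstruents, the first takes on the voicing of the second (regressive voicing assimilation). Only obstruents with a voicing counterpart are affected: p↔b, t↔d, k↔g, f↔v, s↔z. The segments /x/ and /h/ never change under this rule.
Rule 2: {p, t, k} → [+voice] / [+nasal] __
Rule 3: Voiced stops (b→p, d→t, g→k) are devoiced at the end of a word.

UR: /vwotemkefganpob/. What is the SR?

Rule 1 (regressive voicing assimilation): /f/ precedes the voiced obstruent /g/, so it voices to [v] by assimilation. /vwotemkefganpob/ → vwotemkevganpob.
Rule 2 (post-nasal voicing): /k/ is a voiceless stop immediately after the nasal /m/, so it voices to [g]. /p/ is a voiceless stop immediately after the nasal /n/, so it voices to [b]. /vwotemkevganpob/ → vwotemgevganbob.
Rule 3 (final devoicing): /b/ is a voiced stop in word-final position, so it devoices to [p]. /vwotemgevganbob/ → vwotemgevganbop.

vwotemgevganbop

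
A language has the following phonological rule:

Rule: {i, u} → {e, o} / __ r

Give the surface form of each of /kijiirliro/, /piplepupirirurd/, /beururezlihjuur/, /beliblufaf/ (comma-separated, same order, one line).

kijierlero, piplepupererord, beororezlihjuor, beliblufaf

/kijiirliro/: /i/ is a high vowel immediately before /r/, so it lowers to [e]. /i/ is a high vowel immediately before /r/, so it lowers to [e]. → [kijierlero].
/piplepupirirurd/: /i/ is a high vowel immediately before /r/, so it lowers to [e]. /i/ is a high vowel immediately before /r/, so it lowers to [e]. /u/ is a high vowel immediately before /r/, so it lowers to [o]. → [piplepupererord].
/beururezlihjuur/: /u/ is a high vowel immediately before /r/, so it lowers to [o]. /u/ is a high vowel immediately before /r/, so it lowers to [o]. /u/ is a high vowel immediately before /r/, so it lowers to [o]. → [beororezlihjuor].
/beliblufaf/: the rule's environment is not met; surfaces unchanged as [beliblufaf].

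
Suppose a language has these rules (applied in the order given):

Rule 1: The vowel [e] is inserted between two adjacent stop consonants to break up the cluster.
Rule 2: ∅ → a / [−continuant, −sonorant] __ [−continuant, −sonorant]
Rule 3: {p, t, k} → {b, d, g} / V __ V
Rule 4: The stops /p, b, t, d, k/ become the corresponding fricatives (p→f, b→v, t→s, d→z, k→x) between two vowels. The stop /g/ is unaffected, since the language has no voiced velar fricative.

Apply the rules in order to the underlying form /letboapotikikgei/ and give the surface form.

Rule 1 (stop-cluster e-epenthesis): /t/ and /b/ form a stop–stop cluster, so [e] is inserted between them. /k/ and /g/ form a stop–stop cluster, so [e] is inserted between them. /letboapotikikgei/ → leteboapotikikegei.
Rule 2 (stop-cluster a-epenthesis): no segment meets the environment; /leteboapotikikegei/ is unchanged.
Rule 3 (intervocalic voicing): /t/ is a voiceless stop between vowels /e/ and /e/, so it voices to [d]. /p/ is a voiceless stop between vowels /a/ and /o/, so it voices to [b]. /t/ is a voiceless stop between vowels /o/ and /i/, so it voices to [d]. /k/ is a voiceless stop between vowels /i/ and /i/, so it voices to [g]. /k/ is a voiceless stop between vowels /i/ and /e/, so it voices to [g]. /leteboapotikikegei/ → ledeboabodigigegei.
Rule 4 (intervocalic spirantization): /d/ is a stop between vowels /e/ and /e/, so it spirantizes to the fricative [z]. /b/ is a stop between vowels /e/ and /o/, so it spirantizes to the fricative [v]. /b/ is a stop between vowels /a/ and /o/, so it spirantizes to the fricative [v]. /d/ is a stop between vowels /o/ and /i/, so it spirantizes to the fricative [z]. /ledeboabodigigegei/ → lezevoavozigigegei.

lezevoavozigigegei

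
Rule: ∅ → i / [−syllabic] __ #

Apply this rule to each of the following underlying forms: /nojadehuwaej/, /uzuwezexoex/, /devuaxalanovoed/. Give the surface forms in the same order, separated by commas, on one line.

nojadehuwaeji, uzuwezexoexi, devuaxalanovoedi

/nojadehuwaej/: the form ends in the consonant /j/, so [i] is inserted word-finally. → [nojadehuwaeji].
/uzuwezexoex/: the form ends in the consonant /x/, so [i] is inserted word-finally. → [uzuwezexoexi].
/devuaxalanovoed/: the form ends in the consonant /d/, so [i] is inserted word-finally. → [devuaxalanovoedi].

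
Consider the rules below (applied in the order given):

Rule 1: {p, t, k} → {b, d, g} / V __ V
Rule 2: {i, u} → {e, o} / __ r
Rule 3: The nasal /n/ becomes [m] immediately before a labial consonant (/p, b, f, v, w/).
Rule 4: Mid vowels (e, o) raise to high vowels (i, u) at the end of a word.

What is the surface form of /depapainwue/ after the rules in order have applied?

Rule 1 (intervocalic voicing): /p/ is a voiceless stop between vowels /e/ and /a/, so it voices to [b]. /p/ is a voiceless stop between vowels /a/ and /a/, so it voices to [b]. /depapainwue/ → debabainwue.
Rule 2 (pre-rhotic lowering): no segment meets the environment; /debabainwue/ is unchanged.
Rule 3 (nasal place assimilation): /n/ precedes the labial consonant /w/, so it assimilates in place to [m]. /debabainwue/ → debabaimwue.
Rule 4 (final vowel raising): /e/ is a mid vowel in word-final position, so it raises to [i]. /debabaimwue/ → debabaimwui.

debabaimwui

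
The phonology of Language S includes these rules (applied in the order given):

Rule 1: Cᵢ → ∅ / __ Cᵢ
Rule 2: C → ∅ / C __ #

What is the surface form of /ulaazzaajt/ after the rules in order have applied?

Rule 1 (degemination): /zz/ is a geminate; the first /z/ deletes. /ulaazzaajt/ → ulaazaajt.
Rule 2 (final cluster simplification): /t/ is the second consonant of a word-final cluster /jt/, so it deletes. /ulaazaajt/ → ulaazaaj.

ulaazaaj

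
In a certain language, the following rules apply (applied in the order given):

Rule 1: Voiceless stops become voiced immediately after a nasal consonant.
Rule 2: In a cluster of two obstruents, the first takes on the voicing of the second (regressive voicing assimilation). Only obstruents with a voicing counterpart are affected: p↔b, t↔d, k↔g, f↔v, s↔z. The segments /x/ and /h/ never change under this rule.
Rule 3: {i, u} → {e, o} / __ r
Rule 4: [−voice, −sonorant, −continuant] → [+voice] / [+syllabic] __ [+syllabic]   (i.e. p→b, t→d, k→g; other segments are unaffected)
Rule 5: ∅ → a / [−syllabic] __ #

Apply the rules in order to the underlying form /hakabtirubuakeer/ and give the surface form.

hagapterubuageera

Rule 1 (post-nasal voicing): no segment meets the environment; /hakabtirubuakeer/ is unchanged.
Rule 2 (regressive voicing assimilation): /b/ precedes the voiceless obstruent /t/, so it devoices to [p] by assimilation. /hakabtirubuakeer/ → hakaptirubuakeer.
Rule 3 (pre-rhotic lowering): /i/ is a high vowel immediately before /r/, so it lowers to [e]. /hakaptirubuakeer/ → hakapterubuakeer.
Rule 4 (intervocalic voicing): /k/ is a voiceless stop between vowels /a/ and /a/, so it voices to [g]. /k/ is a voiceless stop between vowels /a/ and /e/, so it voices to [g]. /hakapterubuakeer/ → hagapterubuageer.
Rule 5 (final a-epenthesis): the form ends in the consonant /r/, so [a] is inserted word-finally. /hagapterubuageer/ → hagapterubuageera.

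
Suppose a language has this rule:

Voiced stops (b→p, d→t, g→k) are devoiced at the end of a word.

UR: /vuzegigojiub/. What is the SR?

vuzegigojiup

Scanning /vuzegigojiub/: /g/ at position 5 is not in the conditioning environment; /g/ at position 7 is not in the conditioning environment; /b/ is a voiced stop in word-final position, so it devoices to [p].
Result: [vuzegigojiup].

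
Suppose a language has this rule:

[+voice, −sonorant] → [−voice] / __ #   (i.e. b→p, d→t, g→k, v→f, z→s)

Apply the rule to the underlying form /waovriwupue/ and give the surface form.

waovriwupue

No segment of /waovriwupue/ meets the structural description of the rule, so the form surfaces unchanged.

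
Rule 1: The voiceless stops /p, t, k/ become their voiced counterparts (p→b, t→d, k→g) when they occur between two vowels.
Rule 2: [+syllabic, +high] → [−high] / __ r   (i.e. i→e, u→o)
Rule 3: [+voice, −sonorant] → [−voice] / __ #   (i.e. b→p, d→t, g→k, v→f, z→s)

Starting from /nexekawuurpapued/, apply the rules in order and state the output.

nexegawuorpabuet

Rule 1 (intervocalic voicing): /k/ is a voiceless stop between vowels /e/ and /a/, so it voices to [g]. /p/ is a voiceless stop between vowels /a/ and /u/, so it voices to [b]. /nexekawuurpapued/ → nexegawuurpabued.
Rule 2 (pre-rhotic lowering): /u/ is a high vowel immediately before /r/, so it lowers to [o]. /nexegawuurpabued/ → nexegawuorpabued.
Rule 3 (final devoicing): /d/ is a voiced obstruent in word-final position, so it devoices to [t]. /nexegawuorpabued/ → nexegawuorpabuet.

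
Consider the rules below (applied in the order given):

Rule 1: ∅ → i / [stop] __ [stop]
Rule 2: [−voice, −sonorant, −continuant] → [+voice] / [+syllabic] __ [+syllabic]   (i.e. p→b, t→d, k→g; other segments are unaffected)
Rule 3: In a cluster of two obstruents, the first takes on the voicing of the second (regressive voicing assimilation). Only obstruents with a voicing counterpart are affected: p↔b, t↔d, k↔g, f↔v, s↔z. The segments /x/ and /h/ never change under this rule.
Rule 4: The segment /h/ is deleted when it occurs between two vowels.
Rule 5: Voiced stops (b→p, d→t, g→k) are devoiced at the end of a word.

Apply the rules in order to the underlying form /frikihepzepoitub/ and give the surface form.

Rule 1 (stop-cluster i-epenthesis): no segment meets the environment; /frikihepzepoitub/ is unchanged.
Rule 2 (intervocalic voicing): /k/ is a voiceless stop between vowels /i/ and /i/, so it voices to [g]. /p/ is a voiceless stop between vowels /e/ and /o/, so it voices to [b]. /t/ is a voiceless stop between vowels /i/ and /u/, so it voices to [d]. /frikihepzepoitub/ → frigihepzeboidub.
Rule 3 (regressive voicing assimilation): /p/ precedes the voiced obstruent /z/, so it voices to [b] by assimilation. /frigihepzeboidub/ → frigihebzeboidub.
Rule 4 (intervocalic h-deletion): /h/ occurs between vowels /i/ and /e/, so it deletes. /frigihebzeboidub/ → frigiebzeboidub.
Rule 5 (final devoicing): /b/ is a voiced stop in word-final position, so it devoices to [p]. /frigiebzeboidub/ → frigiebzeboidup.

frigiebzeboidup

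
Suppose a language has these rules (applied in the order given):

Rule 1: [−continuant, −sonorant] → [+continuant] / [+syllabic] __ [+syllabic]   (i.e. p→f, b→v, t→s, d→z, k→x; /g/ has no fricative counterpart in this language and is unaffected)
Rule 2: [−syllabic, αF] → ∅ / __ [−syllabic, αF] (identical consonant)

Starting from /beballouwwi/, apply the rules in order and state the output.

Rule 1 (intervocalic spirantization): /b/ is a stop between vowels /e/ and /a/, so it spirantizes to the fricative [v]. /beballouwwi/ → bevallouwwi.
Rule 2 (degemination): /ll/ is a geminate; the first /l/ deletes. /ww/ is a geminate; the first /w/ deletes. /bevallouwwi/ → bevalouwi.

bevalouwi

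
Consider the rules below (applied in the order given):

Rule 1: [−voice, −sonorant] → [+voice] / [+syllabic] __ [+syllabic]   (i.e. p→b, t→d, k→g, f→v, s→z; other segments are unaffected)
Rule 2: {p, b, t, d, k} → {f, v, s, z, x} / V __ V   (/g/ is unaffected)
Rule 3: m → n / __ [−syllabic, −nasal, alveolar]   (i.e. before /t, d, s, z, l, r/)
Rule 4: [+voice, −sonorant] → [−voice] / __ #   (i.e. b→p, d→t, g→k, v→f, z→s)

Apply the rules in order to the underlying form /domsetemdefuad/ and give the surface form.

donsezendevuat

Rule 1 (intervocalic voicing): /t/ is a voiceless obstruent between vowels /e/ and /e/, so it voices to [d]. /f/ is a voiceless obstruent between vowels /e/ and /u/, so it voices to [v]. /domsetemdefuad/ → domsedemdevuad.
Rule 2 (intervocalic spirantization): /d/ is a stop between vowels /e/ and /e/, so it spirantizes to the fricative [z]. /domsedemdevuad/ → domsezemdevuad.
Rule 3 (nasal place assimilation): /m/ precedes the alveolar consonant /s/, so it assimilates in place to [n]. /m/ precedes the alveolar consonant /d/, so it assimilates in place to [n]. /domsezemdevuad/ → donsezendevuad.
Rule 4 (final devoicing): /d/ is a voiced obstruent in word-final position, so it devoices to [t]. /donsezendevuad/ → donsezendevuat.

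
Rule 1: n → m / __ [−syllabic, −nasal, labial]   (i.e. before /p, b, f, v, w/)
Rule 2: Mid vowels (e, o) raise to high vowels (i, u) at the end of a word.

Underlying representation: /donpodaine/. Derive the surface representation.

dompodaini

Rule 1 (nasal place assimilation): /n/ precedes the labial consonant /p/, so it assimilates in place to [m]. /donpodaine/ → dompodaine.
Rule 2 (final vowel raising): /e/ is a mid vowel in word-final position, so it raises to [i]. /dompodaine/ → dompodaini.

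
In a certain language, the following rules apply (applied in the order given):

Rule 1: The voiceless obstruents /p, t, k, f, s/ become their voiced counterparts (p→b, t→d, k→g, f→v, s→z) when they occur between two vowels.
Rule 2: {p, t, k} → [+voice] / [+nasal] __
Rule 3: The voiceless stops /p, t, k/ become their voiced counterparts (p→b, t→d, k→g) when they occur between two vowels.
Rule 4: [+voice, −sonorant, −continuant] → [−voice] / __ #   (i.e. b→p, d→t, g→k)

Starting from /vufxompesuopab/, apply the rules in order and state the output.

vufxombezuobap

Rule 1 (intervocalic voicing): /s/ is a voiceless obstruent between vowels /e/ and /u/, so it voices to [z]. /p/ is a voiceless obstruent between vowels /o/ and /a/, so it voices to [b]. /vufxompesuopab/ → vufxompezuobab.
Rule 2 (post-nasal voicing): /p/ is a voiceless stop immediately after the nasal /m/, so it voices to [b]. /vufxompezuobab/ → vufxombezuobab.
Rule 3 (intervocalic voicing): no segment meets the environment; /vufxombezuobab/ is unchanged.
Rule 4 (final devoicing): /b/ is a voiced stop in word-final position, so it devoices to [p]. /vufxombezuobab/ → vufxombezuobap.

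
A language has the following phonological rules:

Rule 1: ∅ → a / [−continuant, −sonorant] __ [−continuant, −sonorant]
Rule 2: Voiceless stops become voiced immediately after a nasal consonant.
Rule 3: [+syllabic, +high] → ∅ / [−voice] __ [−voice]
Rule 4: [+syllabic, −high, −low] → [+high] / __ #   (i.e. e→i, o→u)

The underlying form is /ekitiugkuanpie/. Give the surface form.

Rule 1 (stop-cluster a-epenthesis): /g/ and /k/ form a stop–stop cluster, so [a] is inserted between them. /ekitiugkuanpie/ → ekitiugakuanpie.
Rule 2 (post-nasal voicing): /p/ is a voiceless stop immediately after the nasal /n/, so it voices to [b]. /ekitiugakuanpie/ → ekitiugakuanbie.
Rule 3 (high vowel syncope): /i/ is a high vowel flanked by voiceless consonants /k/ and /t/, so it deletes. /ekitiugakuanbie/ → ektiugakuanbie.
Rule 4 (final vowel raising): /e/ is a mid vowel in word-final position, so it raises to [i]. /ektiugakuanbie/ → ektiugakuanbii.

ektiugakuanbii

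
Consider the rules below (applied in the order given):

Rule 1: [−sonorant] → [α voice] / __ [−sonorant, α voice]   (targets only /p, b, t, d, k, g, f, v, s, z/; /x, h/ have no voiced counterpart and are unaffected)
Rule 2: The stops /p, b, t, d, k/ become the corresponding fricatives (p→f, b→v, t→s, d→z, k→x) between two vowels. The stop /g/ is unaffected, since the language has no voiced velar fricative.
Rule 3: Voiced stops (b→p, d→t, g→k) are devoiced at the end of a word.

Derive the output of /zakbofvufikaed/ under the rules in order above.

zagbovvufixaet

Rule 1 (regressive voicing assimilation): /k/ precedes the voiced obstruent /b/, so it voices to [g] by assimilation. /f/ precedes the voiced obstruent /v/, so it voices to [v] by assimilation. /zakbofvufikaed/ → zagbovvufikaed.
Rule 2 (intervocalic spirantization): /k/ is a stop between vowels /i/ and /a/, so it spirantizes to the fricative [x]. /zagbovvufikaed/ → zagbovvufixaed.
Rule 3 (final devoicing): /d/ is a voiced stop in word-final position, so it devoices to [t]. /zagbovvufixaed/ → zagbovvufixaet.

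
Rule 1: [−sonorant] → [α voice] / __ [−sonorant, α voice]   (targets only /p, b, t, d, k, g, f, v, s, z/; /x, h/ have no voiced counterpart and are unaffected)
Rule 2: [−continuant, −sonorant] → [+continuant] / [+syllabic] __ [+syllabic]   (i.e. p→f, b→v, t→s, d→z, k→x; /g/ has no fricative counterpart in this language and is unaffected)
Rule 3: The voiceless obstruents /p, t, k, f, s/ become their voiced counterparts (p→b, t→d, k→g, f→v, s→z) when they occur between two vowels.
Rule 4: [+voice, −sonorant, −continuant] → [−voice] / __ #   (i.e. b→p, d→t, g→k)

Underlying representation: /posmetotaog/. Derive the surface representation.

posmezozaok

Rule 1 (regressive voicing assimilation): no segment meets the environment; /posmetotaog/ is unchanged.
Rule 2 (intervocalic spirantization): /t/ is a stop between vowels /e/ and /o/, so it spirantizes to the fricative [s]. /t/ is a stop between vowels /o/ and /a/, so it spirantizes to the fricative [s]. /posmetotaog/ → posmesosaog.
Rule 3 (intervocalic voicing): /s/ is a voiceless obstruent between vowels /e/ and /o/, so it voices to [z]. /s/ is a voiceless obstruent between vowels /o/ and /a/, so it voices to [z]. /posmesosaog/ → posmezozaog.
Rule 4 (final devoicing): /g/ is a voiced stop in word-final position, so it devoices to [k]. /posmezozaog/ → posmezozaok.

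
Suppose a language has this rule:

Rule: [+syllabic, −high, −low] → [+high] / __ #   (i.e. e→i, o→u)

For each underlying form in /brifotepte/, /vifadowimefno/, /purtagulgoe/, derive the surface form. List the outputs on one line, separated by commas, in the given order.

brifotepti, vifadowimefnu, purtagulgoi

/brifotepte/: /e/ is a mid vowel in word-final position, so it raises to [i]. → [brifotepti].
/vifadowimefno/: /o/ is a mid vowel in word-final position, so it raises to [u]. → [vifadowimefnu].
/purtagulgoe/: /e/ is a mid vowel in word-final position, so it raises to [i]. → [purtagulgoi].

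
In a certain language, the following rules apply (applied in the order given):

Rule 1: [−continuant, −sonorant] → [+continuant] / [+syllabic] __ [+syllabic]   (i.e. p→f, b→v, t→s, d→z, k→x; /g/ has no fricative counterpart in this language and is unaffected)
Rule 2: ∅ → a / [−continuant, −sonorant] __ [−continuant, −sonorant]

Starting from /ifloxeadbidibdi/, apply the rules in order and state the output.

Rule 1 (intervocalic spirantization): /d/ is a stop between vowels /i/ and /i/, so it spirantizes to the fricative [z]. /ifloxeadbidibdi/ → ifloxeadbizibdi.
Rule 2 (stop-cluster a-epenthesis): /d/ and /b/ form a stop–stop cluster, so [a] is inserted between them. /b/ and /d/ form a stop–stop cluster, so [a] is inserted between them. /ifloxeadbizibdi/ → ifloxeadabizibadi.

ifloxeadabizibadi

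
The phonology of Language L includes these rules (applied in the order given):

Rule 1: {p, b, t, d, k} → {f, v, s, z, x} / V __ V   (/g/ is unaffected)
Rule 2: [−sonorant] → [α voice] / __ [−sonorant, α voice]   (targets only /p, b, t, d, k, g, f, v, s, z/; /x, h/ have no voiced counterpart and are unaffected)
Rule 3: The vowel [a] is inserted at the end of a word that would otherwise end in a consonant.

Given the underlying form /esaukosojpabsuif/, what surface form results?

esauxosojpapsuifa

Rule 1 (intervocalic spirantization): /k/ is a stop between vowels /u/ and /o/, so it spirantizes to the fricative [x]. /esaukosojpabsuif/ → esauxosojpabsuif.
Rule 2 (regressive voicing assimilation): /b/ precedes the voiceless obstruent /s/, so it devoices to [p] by assimilation. /esauxosojpabsuif/ → esauxosojpapsuif.
Rule 3 (final a-epenthesis): the form ends in the consonant /f/, so [a] is inserted word-finally. /esauxosojpapsuif/ → esauxosojpapsuifa.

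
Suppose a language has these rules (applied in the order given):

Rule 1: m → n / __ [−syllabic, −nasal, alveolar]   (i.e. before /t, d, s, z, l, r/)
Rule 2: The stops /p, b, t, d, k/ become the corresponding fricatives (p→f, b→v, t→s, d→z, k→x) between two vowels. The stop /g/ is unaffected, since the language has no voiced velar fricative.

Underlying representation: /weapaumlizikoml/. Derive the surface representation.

weafaunlizixonl

Rule 1 (nasal place assimilation): /m/ precedes the alveolar consonant /l/, so it assimilates in place to [n]. /m/ precedes the alveolar consonant /l/, so it assimilates in place to [n]. /weapaumlizikoml/ → weapaunlizikonl.
Rule 2 (intervocalic spirantization): /p/ is a stop between vowels /a/ and /a/, so it spirantizes to the fricative [f]. /k/ is a stop between vowels /i/ and /o/, so it spirantizes to the fricative [x]. /weapaunlizikonl/ → weafaunlizixonl.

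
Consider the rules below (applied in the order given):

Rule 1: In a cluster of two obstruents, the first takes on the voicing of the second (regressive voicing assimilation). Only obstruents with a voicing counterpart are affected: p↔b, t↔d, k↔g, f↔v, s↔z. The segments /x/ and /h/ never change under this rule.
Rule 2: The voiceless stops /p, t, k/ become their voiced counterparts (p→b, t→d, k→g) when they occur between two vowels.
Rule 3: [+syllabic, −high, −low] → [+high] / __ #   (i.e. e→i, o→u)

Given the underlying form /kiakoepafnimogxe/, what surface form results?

kiagoebafnimokxi

Rule 1 (regressive voicing assimilation): /g/ precedes the voiceless obstruent /x/, so it devoices to [k] by assimilation. /kiakoepafnimogxe/ → kiakoepafnimokxe.
Rule 2 (intervocalic voicing): /k/ is a voiceless stop between vowels /a/ and /o/, so it voices to [g]. /p/ is a voiceless stop between vowels /e/ and /a/, so it voices to [b]. /kiakoepafnimokxe/ → kiagoebafnimokxe.
Rule 3 (final vowel raising): /e/ is a mid vowel in word-final position, so it raises to [i]. /kiagoebafnimokxe/ → kiagoebafnimokxi.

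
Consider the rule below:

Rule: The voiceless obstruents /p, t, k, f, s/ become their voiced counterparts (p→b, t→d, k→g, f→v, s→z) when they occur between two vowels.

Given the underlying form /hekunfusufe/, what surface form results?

/k/ is a voiceless obstruent between vowels /e/ and /u/, so it voices to [g].
/s/ is a voiceless obstruent between vowels /u/ and /u/, so it voices to [z].
/f/ is a voiceless obstruent between vowels /u/ and /e/, so it voices to [v].
The other instance of /f/ does not occur in the required environment and remains unchanged.
Surface form: [hegunfuzuve].

hegunfuzuve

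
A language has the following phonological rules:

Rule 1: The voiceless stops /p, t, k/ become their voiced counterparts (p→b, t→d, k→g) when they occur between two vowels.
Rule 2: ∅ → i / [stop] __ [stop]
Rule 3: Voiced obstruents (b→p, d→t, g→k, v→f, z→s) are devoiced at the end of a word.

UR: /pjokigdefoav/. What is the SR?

pjogigidefoaf

Rule 1 (intervocalic voicing): /k/ is a voiceless stop between vowels /o/ and /i/, so it voices to [g]. /pjokigdefoav/ → pjogigdefoav.
Rule 2 (stop-cluster i-epenthesis): /g/ and /d/ form a stop–stop cluster, so [i] is inserted between them. /pjogigdefoav/ → pjogigidefoav.
Rule 3 (final devoicing): /v/ is a voiced obstruent in word-final position, so it devoices to [f]. /pjogigidefoav/ → pjogigidefoaf.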